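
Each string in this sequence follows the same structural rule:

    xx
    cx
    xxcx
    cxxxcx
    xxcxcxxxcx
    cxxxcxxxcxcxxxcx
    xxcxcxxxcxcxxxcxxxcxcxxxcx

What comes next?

Each term (from the third on) is the two preceding terms concatenated in order: term 3 = xx·cx = xxcx.
So term 8 is cxxxcxxxcxcxxxcx·xxcxcxxxcxcxxxcxxxcxcxxxcx.

cxxxcxxxcxcxxxcxxxcxcxxxcxcxxxcxxxcxcxxxcx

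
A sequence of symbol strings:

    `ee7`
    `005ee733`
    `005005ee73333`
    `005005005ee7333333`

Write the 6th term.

005005005005005ee73333333333

s(k+1) = 005·s(k)·33, so each term gains 005 as a prefix and 33 as a suffix.
From 005005005ee7333333, 2 further steps: 005005005ee7333333 → 005005005005ee733333333 → (answer).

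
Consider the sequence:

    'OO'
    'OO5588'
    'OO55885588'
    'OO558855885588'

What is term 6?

The strings grow by a fixed suffix 5588 each time.
From OO558855885588, 2 further steps: OO558855885588 → OO5588558855885588 → (answer).

OO55885588558855885588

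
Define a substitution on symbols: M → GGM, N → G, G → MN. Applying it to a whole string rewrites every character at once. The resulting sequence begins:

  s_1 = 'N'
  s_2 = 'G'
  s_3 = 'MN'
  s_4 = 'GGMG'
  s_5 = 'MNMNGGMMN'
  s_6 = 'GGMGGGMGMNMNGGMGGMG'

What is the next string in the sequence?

φ(GGMGGGMGMNMNGGMGGMG) expands symbol-by-symbol to MN MN GGM MN MN MN GGM MN GGM G GGM G MN MN GGM MN MN GGM MN; joining the 19 pieces gives the next term.

MNMNGGMMNMNMNGGMMNGGMGGGMGMNMNGGMMNMNGGMMN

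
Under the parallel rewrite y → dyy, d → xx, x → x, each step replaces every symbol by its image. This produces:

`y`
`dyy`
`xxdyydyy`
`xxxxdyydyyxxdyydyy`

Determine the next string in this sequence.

Replace each of the 18 characters of xxxxdyydyyxxdyydyy in place — x x x x xx dyy dyy xx dyy dyy x x xx dyy dyy xx dyy dyy — and concatenate.

xxxxxxdyydyyxxdyydyyxxxxdyydyyxxdyydyy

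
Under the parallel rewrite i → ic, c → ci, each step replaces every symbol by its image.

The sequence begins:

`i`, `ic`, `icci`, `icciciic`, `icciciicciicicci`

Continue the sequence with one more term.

icciciicciicicciciicicciicciciic

Replace each of the 16 characters of icciciicciicicci in place — ic ci ci ic ci ic ic ci ci ic ic ci ic ci ci ic — and concatenate.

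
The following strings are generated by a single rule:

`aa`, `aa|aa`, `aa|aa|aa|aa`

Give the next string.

s(k+1) = s(k)·|·s(k) — each term doubles the last with '|' between the halves.
Doubling aa|aa|aa|aa with '|' between the halves:

aa|aa|aa|aa|aa|aa|aa|aa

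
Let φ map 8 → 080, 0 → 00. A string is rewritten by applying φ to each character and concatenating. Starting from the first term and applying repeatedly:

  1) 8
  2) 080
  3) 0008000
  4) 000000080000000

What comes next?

Replace each of the 15 characters of 000000080000000 in place — 00 00 00 00 00 00 00 080 00 00 00 00 00 00 00 — and concatenate.

0000000000000008000000000000000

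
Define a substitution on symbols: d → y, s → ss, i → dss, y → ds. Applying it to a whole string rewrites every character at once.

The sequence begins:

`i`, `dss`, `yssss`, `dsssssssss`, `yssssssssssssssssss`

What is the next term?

dsssssssssssssssssssssssssssssssssssss

φ(yssssssssssssssssss) expands symbol-by-symbol to ds ss ss ss ss ss ss ss ss ss ss ss ss ss ss ss ss ss ss; joining the 19 pieces gives the next term.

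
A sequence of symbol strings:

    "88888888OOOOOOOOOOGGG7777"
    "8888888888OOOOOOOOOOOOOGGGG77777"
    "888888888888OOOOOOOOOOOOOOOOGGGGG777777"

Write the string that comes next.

The n-th term is 2n+2 8's then 3n+1 O's then n G's then n+1 7's, where the shown terms are n = 3, 4, 5.
Setting n = 6 gives 14, 19, 6, 7 characters in each block.

88888888888888OOOOOOOOOOOOOOOOOOOGGGGGG7777777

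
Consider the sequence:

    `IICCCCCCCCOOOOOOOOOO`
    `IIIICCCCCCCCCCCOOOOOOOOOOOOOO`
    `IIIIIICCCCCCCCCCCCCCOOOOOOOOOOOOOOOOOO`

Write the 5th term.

The n-th term is 2n-2 I's then 3n+2 C's then 4n+2 O's, where the shown terms are n = 2, 3, 4.
For term 5, n = 6, so the run lengths are 10, 20, 26.

IIIIIIIIIICCCCCCCCCCCCCCCCCCCCOOOOOOOOOOOOOOOOOOOOOOOOOO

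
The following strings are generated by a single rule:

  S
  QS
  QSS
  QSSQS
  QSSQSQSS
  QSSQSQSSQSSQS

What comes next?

From term 3 onward, concatenate the last term with the second-to-last: QS·S = QSS, QSS·QS = QSSQS, …
Continuing: QSSQSQSSQSSQS · QSSQSQSS gives term 7.

QSSQSQSSQSSQSQSSQSQSS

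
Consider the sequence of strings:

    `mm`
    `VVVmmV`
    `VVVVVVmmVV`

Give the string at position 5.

VVVVVVVVVVVVmmVVVV

s(k+1) = VVV·s(k)·V, so each term gains VVV as a prefix and V as a suffix.
From VVVVVVmmVV, 2 further steps: VVVVVVmmVV → VVVVVVVVVmmVVV → (answer).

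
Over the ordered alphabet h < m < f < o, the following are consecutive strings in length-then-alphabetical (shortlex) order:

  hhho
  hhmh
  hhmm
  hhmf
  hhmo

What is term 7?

Advancing 2 positions from hhmo through hhmo → hhfh reaches term 7.

hhfm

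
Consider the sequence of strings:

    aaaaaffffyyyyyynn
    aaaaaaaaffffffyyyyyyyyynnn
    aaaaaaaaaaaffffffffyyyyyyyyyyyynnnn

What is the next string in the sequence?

aaaaaaaaaaaaaaffffffffffyyyyyyyyyyyyyyynnnnn

Each string has the form a^{3n-1} f^{2n} y^{3n} n^{n}, where the shown terms are n = 2, 3, 4.
Setting n = 5 gives 14, 10, 15, 5 characters in each block.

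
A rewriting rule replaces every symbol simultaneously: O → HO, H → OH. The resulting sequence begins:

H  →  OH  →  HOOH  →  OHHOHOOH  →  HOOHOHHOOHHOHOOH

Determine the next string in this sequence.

OHHOHOOHHOOHOHHOHOOHOHHOOHHOHOOH

Replace each of the 16 characters of HOOHOHHOOHHOHOOH in place — OH HO HO OH HO OH OH HO HO OH OH HO OH HO HO OH — and concatenate.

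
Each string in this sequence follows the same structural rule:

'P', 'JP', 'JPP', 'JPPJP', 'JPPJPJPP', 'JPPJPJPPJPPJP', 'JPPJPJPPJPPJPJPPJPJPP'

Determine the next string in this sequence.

JPPJPJPPJPPJPJPPJPJPPJPPJPJPPJPPJP

This is a Fibonacci-style word recurrence s(k) = s(k−1)·s(k−2): e.g. JP·P = JPP.
So term 8 is JPPJPJPPJPPJPJPPJPJPP·JPPJPJPPJPPJP.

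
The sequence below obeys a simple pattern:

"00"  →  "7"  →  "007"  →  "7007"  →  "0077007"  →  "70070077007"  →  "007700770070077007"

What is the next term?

70070077007007700770070077007

Each term (from the third on) is the two preceding terms concatenated in order: term 3 = 00·7 = 007.
So term 8 is 70070077007·007700770070077007.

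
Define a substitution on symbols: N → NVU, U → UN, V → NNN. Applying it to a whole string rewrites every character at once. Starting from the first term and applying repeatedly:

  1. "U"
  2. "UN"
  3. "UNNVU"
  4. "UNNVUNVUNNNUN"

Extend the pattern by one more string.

Applying the rule to each of the 13 symbols of UNNVUNVUNNNUN gives the pieces UN NVU NVU NNN UN NVU NNN UN NVU NVU NVU UN NVU, which concatenate to the answer.

UNNVUNVUNNNUNNVUNNNUNNVUNVUNVUUNNVU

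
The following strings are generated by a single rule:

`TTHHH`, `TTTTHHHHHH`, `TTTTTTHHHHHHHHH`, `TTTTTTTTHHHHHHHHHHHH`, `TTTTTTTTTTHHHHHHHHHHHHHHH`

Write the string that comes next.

The n-th term is 2n T's then 3n H's (n = 1, 2, …).
At n = 6 the blocks have lengths 12, 18.

TTTTTTTTTTTTHHHHHHHHHHHHHHHHHH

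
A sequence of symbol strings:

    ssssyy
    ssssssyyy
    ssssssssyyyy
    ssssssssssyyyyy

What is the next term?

Reading off run lengths: s runs 4, 6, 8, 10; y runs 2, 3, 4, 5 — each is linear in n, where the shown terms are n = 2, 3, 4, 5.
Setting n = 6 gives 12, 6 characters in each block.

ssssssssssssyyyyyy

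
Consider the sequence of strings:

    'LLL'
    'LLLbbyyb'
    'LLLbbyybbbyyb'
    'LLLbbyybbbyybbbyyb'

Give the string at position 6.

LLLbbyybbbyybbbyybbbyybbbyyb

Every step adds bbyyb to the end: s(k+1) = s(k)·bbyyb.
From LLLbbyybbbyybbbyyb, 2 further steps: LLLbbyybbbyybbbyyb → LLLbbyybbbyybbbyybbbyyb → (answer).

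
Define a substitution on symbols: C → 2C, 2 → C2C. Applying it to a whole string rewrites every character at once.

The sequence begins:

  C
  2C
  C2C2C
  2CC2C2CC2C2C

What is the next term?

Expanding 2CC2C2CC2C2C: 2→C2C, C→2C, C→2C, 2→C2C, C→2C, 2→C2C, C→2C, C→2C, 2→C2C, C→2C, 2→C2C, C→2C. Concatenated: C2C 2C 2C C2C 2C C2C 2C 2C C2C 2C C2C 2C.

C2C2C2CC2C2CC2C2C2CC2C2CC2C2C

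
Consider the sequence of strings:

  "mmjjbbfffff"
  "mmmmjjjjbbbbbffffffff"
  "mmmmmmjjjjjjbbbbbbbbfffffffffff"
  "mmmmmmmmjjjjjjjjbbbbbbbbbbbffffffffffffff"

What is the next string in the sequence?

Term n consists of 2n m's, followed by 2n j's, followed by 3n-1 b's, followed by 3n+2 f's (n = 1, 2, …).
Setting n = 5 gives 10, 10, 14, 17 characters in each block.

mmmmmmmmmmjjjjjjjjjjbbbbbbbbbbbbbbfffffffffffffffff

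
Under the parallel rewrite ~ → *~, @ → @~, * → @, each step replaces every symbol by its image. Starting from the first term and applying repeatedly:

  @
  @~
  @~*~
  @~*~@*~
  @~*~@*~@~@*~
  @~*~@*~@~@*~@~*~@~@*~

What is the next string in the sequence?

Replace each of the 21 characters of @~*~@*~@~@*~@~*~@~@*~ in place — @~ *~ @ *~ @~ @ *~ @~ *~ @~ @ *~ @~ *~ @ *~ @~ *~ @~ @ *~ — and concatenate.

@~*~@*~@~@*~@~*~@~@*~@~*~@*~@~*~@~@*~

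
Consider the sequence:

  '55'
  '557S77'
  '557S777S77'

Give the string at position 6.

The strings grow by a fixed suffix 7S77 each time.
From 557S777S77, 3 further steps: 557S777S77 → 557S777S777S77 → 557S777S777S777S77 → (answer).

557S777S777S777S777S77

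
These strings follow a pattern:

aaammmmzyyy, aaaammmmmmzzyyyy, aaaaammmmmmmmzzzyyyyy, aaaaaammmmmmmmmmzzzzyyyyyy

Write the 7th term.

aaaaaaaaammmmmmmmmmmmmmmmzzzzzzzyyyyyyyyy

Term n consists of n+1 a's, followed by 2n m's, followed by n-1 z's, followed by n+1 y's, where the shown terms are n = 2, 3, 4, 5.
Setting n = 8 gives 9, 16, 7, 9 characters in each block.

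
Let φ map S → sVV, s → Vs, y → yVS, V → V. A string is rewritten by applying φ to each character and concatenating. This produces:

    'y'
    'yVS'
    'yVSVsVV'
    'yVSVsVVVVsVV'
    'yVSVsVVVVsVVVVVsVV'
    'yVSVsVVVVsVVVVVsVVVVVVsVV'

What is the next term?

φ(yVSVsVVVVsVVVVVsVVVVVVsVV) expands symbol-by-symbol to yVS V sVV V Vs V V V V Vs V V V V V Vs V V V V V V Vs V V; joining the 25 pieces gives the next term.

yVSVsVVVVsVVVVVsVVVVVVsVVVVVVVsVV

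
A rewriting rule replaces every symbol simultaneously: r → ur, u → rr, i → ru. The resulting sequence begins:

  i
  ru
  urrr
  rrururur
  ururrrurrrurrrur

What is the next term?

rrurrrurururrrurururrrurururrrur

Applying the rule to each of the 16 symbols of ururrrurrrurrrur gives the pieces rr ur rr ur ur ur rr ur ur ur rr ur ur ur rr ur, which concatenate to the answer.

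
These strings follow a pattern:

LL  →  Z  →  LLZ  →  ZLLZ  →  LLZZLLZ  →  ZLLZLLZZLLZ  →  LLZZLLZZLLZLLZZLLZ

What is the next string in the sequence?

ZLLZLLZZLLZLLZZLLZZLLZLLZZLLZ

From term 3 onward, concatenate the second-to-last term with the last: LL·Z = LLZ, Z·LLZ = ZLLZ, …
Continuing: ZLLZLLZZLLZ · LLZZLLZZLLZLLZZLLZ gives term 8.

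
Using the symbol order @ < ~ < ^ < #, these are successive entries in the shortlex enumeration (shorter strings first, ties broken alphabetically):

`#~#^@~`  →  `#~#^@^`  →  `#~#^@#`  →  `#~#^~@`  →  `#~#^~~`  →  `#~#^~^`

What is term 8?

Stepping forward 2 times from #~#^~^: #~#^~^ → #~#^~#, then the target.

#~#^^@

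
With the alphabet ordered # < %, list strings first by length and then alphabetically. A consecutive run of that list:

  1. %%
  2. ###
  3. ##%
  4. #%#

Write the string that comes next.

#%%

The successor of #%# increments the rightmost position that isn't already % and resets every position after it to #.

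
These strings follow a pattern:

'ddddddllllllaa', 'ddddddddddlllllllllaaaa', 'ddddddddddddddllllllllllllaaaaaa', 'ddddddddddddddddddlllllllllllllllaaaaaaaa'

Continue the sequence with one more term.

ddddddddddddddddddddddllllllllllllllllllaaaaaaaaaa

Each string has the form d^{4n-2} l^{3n} a^{2n-2}, where the shown terms are n = 2, 3, 4, 5.
At n = 6 the blocks have lengths 22, 18, 10.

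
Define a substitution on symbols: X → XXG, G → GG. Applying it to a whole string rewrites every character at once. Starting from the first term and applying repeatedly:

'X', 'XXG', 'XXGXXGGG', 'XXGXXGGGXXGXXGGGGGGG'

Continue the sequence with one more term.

XXGXXGGGXXGXXGGGGGGGXXGXXGGGXXGXXGGGGGGGGGGGGGGG

Replace each of the 20 characters of XXGXXGGGXXGXXGGGGGGG in place — XXG XXG GG XXG XXG GG GG GG XXG XXG GG XXG XXG GG GG GG GG GG GG GG — and concatenate.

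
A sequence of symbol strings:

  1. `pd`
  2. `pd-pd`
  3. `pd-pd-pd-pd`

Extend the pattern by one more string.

s(k+1) = s(k)·-·s(k) — each term doubles the last with '-' between the halves.
Doubling pd-pd-pd-pd with '-' between the halves:

pd-pd-pd-pd-pd-pd-pd-pd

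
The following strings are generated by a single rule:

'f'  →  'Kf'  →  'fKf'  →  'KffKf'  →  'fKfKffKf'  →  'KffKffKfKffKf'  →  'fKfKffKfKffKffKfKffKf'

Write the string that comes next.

From term 3 onward, concatenate the second-to-last term with the last: f·Kf = fKf, Kf·fKf = KffKf, …
Continuing: KffKffKfKffKf · fKfKffKfKffKffKfKffKf gives term 8.

KffKffKfKffKffKfKffKfKffKffKfKffKf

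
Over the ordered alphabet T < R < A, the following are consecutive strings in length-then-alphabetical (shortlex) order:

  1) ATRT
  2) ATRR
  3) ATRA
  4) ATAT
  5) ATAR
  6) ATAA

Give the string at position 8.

Stepping forward 2 times from ATAA: ATAA → ARTT, then the target.

ARTR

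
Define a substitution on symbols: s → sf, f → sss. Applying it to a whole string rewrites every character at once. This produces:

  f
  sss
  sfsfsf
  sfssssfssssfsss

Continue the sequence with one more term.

sfssssfsfsfsfssssfsfsfsfssssfsfsf

Applying the rule to each of the 15 symbols of sfssssfssssfsss gives the pieces sf sss sf sf sf sf sss sf sf sf sf sss sf sf sf, which concatenate to the answer.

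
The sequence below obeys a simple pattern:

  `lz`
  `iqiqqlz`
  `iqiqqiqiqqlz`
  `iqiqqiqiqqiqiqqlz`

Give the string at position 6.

iqiqqiqiqqiqiqqiqiqqiqiqqlz

The strings grow by a fixed prefix iqiqq each time.
From iqiqqiqiqqiqiqqlz, 2 further steps: iqiqqiqiqqiqiqqlz → iqiqqiqiqqiqiqqiqiqqlz → (answer).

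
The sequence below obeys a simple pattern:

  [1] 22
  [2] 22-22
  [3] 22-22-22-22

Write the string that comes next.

s(k+1) = s(k)·-·s(k) — each term doubles the last with '-' between the halves.
Doubling 22-22-22-22 with '-' between the halves:

22-22-22-22-22-22-22-22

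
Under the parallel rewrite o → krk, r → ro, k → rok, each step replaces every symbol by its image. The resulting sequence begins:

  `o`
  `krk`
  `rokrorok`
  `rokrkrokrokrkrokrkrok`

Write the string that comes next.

rokrkrokrorokrokrkrokrokrkrokrorokrokrkrokrorokrokrkrok

Applying the rule to each of the 21 symbols of rokrkrokrokrkrokrkrok gives the pieces ro krk rok ro rok ro krk rok ro krk rok ro rok ro krk rok ro rok ro krk rok, which concatenate to the answer.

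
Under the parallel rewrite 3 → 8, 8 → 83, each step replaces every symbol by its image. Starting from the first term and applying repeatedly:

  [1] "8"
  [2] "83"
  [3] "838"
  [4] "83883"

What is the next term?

83883838

Rewriting each symbol of 83883: 8→83, 3→8, 8→83, 8→83, 3→8, which concatenates to 83 8 83 83 8.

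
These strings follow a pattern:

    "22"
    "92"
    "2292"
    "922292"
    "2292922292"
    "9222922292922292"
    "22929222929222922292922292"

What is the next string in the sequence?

From term 3 onward, concatenate the second-to-last term with the last: 22·92 = 2292, 92·2292 = 922292, …
Continuing: 9222922292922292 · 22929222929222922292922292 gives term 8.

922292229292229222929222929222922292922292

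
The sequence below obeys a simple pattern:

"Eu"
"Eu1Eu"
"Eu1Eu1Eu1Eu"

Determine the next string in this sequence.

s(k+1) = s(k)·1·s(k) — each term doubles the last with '1' between the halves.
One more doubling of Eu1Eu1Eu1Eu gives the answer.

Eu1Eu1Eu1Eu1Eu1Eu1Eu1Eu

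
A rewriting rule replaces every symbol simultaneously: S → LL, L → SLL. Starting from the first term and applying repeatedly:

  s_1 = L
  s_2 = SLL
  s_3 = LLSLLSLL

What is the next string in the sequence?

Expanding LLSLLSLL: L→SLL, L→SLL, S→LL, L→SLL, L→SLL, S→LL, L→SLL, L→SLL. Concatenated: SLL SLL LL SLL SLL LL SLL SLL.

SLLSLLLLSLLSLLLLSLLSLL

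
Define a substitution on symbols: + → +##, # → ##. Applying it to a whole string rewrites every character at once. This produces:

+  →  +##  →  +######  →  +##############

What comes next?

+##############################

φ(+##############) expands symbol-by-symbol to +## ## ## ## ## ## ## ## ## ## ## ## ## ## ##; joining the 15 pieces gives the next term.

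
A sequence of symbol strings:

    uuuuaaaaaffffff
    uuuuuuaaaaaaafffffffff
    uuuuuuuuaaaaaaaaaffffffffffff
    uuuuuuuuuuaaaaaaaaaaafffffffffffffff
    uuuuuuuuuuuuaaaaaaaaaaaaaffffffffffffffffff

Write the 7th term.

Term n consists of 2n u's, followed by 2n+1 a's, followed by 3n f's, where the shown terms are n = 2, 3, 4, 5, 6.
For term 7, n = 8, so the run lengths are 16, 17, 24.

uuuuuuuuuuuuuuuuaaaaaaaaaaaaaaaaaffffffffffffffffffffffff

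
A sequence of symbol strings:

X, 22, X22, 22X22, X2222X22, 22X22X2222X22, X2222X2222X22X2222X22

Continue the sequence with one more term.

22X22X2222X22X2222X2222X22X2222X22

Each term (from the third on) is the two preceding terms concatenated in order: term 3 = X·22 = X22.
The next term joins 22X22X2222X22 and X2222X2222X22X2222X22.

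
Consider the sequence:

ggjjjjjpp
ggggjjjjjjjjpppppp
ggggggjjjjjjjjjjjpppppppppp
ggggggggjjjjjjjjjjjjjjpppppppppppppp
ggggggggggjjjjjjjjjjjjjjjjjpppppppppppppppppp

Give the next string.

Each string has the form g^{2n} j^{3n+2} p^{4n-2} (n = 1, 2, …).
At n = 6 the blocks have lengths 12, 20, 22.

ggggggggggggjjjjjjjjjjjjjjjjjjjjpppppppppppppppppppppp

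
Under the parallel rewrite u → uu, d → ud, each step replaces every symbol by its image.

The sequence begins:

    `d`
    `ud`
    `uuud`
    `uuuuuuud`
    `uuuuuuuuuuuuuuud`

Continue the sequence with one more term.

Applying the rule to each of the 16 symbols of uuuuuuuuuuuuuuud gives the pieces uu uu uu uu uu uu uu uu uu uu uu uu uu uu uu ud, which concatenate to the answer.

uuuuuuuuuuuuuuuuuuuuuuuuuuuuuuud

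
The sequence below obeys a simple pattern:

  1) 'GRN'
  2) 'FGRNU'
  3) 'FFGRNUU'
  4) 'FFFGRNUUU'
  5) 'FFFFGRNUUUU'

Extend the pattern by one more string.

FFFFFGRNUUUUU

Each term wraps the previous one in F on the left and U on the right.
One more step from FFFFGRNUUUU gives the answer.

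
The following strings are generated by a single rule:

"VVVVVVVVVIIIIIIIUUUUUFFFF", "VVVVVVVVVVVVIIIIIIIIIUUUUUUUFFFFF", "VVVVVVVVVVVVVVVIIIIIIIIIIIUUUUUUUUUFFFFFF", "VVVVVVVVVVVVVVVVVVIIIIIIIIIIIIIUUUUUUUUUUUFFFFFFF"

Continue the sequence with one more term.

Reading off run lengths: V runs 9, 12, 15, 18; I runs 7, 9, 11, 13; U runs 5, 7, 9, 11; F runs 4, 5, 6, 7 — each is linear in n, where the shown terms are n = 3, 4, 5, 6.
For the next term, n = 7, so the run lengths are 21, 15, 13, 8.

VVVVVVVVVVVVVVVVVVVVVIIIIIIIIIIIIIIIUUUUUUUUUUUUUFFFFFFFF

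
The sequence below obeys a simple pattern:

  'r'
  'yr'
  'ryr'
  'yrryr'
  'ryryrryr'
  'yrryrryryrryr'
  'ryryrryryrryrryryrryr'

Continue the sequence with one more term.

yrryrryryrryrryryrryryrryrryryrryr

This is a Fibonacci-style word recurrence s(k) = s(k−2)·s(k−1): e.g. r·yr = ryr.
The next term joins yrryrryryrryr and ryryrryryrryrryryrryr.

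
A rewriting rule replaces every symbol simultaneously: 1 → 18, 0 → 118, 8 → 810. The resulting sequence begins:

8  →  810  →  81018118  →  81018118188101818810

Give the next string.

Rewriting the 20 symbols of 81018118188101818810 one by one yields 810 18 118 18 810 18 18 810 18 810 810 18 118 18 810 18 810 810 18 118; concatenated:

810181181881018188101881081018118188101881081018118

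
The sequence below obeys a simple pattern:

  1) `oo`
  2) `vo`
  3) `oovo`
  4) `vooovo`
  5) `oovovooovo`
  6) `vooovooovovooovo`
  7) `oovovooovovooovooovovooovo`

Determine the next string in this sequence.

vooovooovovooovooovovooovovooovooovovooovo

From term 3 onward, concatenate the second-to-last term with the last: oo·vo = oovo, vo·oovo = vooovo, …
Continuing: vooovooovovooovo · oovovooovovooovooovovooovo gives term 8.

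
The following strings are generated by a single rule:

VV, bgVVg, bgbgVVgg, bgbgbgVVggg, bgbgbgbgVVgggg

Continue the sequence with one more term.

Each term wraps the previous one in bg on the left and g on the right.
One more step from bgbgbgbgVVgggg gives the answer.

bgbgbgbgbgVVggggg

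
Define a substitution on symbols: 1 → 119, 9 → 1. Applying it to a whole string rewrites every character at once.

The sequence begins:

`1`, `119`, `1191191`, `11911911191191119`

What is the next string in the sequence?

11911911191191119119119111911911191191191

Applying the rule to each of the 17 symbols of 11911911191191119 gives the pieces 119 119 1 119 119 1 119 119 119 1 119 119 1 119 119 119 1, which concatenate to the answer.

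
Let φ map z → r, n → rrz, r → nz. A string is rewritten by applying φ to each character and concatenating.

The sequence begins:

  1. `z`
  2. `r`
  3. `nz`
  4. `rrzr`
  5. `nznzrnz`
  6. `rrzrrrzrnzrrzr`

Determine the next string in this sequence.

Rewriting the 14 symbols of rrzrrrzrnzrrzr one by one yields nz nz r nz nz nz r nz rrz r nz nz r nz; concatenated:

nznzrnznznzrnzrrzrnznzrnz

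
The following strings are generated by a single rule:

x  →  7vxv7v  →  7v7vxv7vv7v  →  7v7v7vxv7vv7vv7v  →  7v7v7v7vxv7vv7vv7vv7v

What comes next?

Every step adds 7v to the front and v7v to the end of the previous string.
One more step from 7v7v7v7vxv7vv7vv7vv7v gives the answer.

7v7v7v7v7vxv7vv7vv7vv7vv7v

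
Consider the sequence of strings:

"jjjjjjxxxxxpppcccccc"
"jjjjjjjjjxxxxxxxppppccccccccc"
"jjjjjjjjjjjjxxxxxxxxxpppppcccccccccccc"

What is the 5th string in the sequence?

jjjjjjjjjjjjjjjjjjxxxxxxxxxxxxxpppppppcccccccccccccccccc

Each string has the form j^{3n} x^{2n+1} p^{n+1} c^{3n}, where the shown terms are n = 2, 3, 4.
Setting n = 6 gives 18, 13, 7, 18 characters in each block.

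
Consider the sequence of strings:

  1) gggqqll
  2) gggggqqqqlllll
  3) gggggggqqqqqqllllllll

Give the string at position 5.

gggggggggggqqqqqqqqqqllllllllllllll

Each string has the form g^{2n+1} q^{2n} l^{3n-1} (n = 1, 2, …).
Setting n = 5 gives 11, 10, 14 characters in each block.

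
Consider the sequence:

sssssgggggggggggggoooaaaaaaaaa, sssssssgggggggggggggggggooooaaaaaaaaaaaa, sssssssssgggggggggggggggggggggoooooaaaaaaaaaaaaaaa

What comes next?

sssssssssssgggggggggggggggggggggggggooooooaaaaaaaaaaaaaaaaaa

Reading off run lengths: s runs 5, 7, 9; g runs 13, 17, 21; o runs 3, 4, 5; a runs 9, 12, 15 — each is linear in n, where the shown terms are n = 3, 4, 5.
Setting n = 6 gives 11, 25, 6, 18 characters in each block.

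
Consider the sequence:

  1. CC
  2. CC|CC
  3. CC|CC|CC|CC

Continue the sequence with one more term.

s(k+1) = s(k)·|·s(k) — each term doubles the last with '|' between the halves.
Doubling CC|CC|CC|CC with '|' between the halves:

CC|CC|CC|CC|CC|CC|CC|CC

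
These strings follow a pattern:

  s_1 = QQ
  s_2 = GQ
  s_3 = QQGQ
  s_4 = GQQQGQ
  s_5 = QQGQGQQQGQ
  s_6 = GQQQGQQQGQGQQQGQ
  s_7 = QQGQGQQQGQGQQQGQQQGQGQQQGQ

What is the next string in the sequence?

From term 3 onward, concatenate the second-to-last term with the last: QQ·GQ = QQGQ, GQ·QQGQ = GQQQGQ, …
So term 8 is GQQQGQQQGQGQQQGQ·QQGQGQQQGQGQQQGQQQGQGQQQGQ.

GQQQGQQQGQGQQQGQQQGQGQQQGQGQQQGQQQGQGQQQGQ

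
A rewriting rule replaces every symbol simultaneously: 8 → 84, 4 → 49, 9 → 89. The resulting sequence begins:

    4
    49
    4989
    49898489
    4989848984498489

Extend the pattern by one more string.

φ(4989848984498489) expands symbol-by-symbol to 49 89 84 89 84 49 84 89 84 49 49 89 84 49 84 89; joining the 16 pieces gives the next term.

49898489844984898449498984498489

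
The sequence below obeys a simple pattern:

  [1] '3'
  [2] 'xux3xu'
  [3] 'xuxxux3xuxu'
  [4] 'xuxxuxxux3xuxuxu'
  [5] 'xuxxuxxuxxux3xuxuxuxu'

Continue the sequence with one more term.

s(k+1) = xux·s(k)·xu, so each term gains xux as a prefix and xu as a suffix.
Applying this once more to xuxxuxxuxxux3xuxuxuxu:

xuxxuxxuxxuxxux3xuxuxuxuxu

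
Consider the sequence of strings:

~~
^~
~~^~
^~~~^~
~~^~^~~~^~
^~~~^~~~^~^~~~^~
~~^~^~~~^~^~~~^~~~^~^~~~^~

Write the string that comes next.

^~~~^~~~^~^~~~^~~~^~^~~~^~^~~~^~~~^~^~~~^~

Each term (from the third on) is the two preceding terms concatenated in order: term 3 = ~~·^~ = ~~^~.
The next term joins ^~~~^~~~^~^~~~^~ and ~~^~^~~~^~^~~~^~~~^~^~~~^~.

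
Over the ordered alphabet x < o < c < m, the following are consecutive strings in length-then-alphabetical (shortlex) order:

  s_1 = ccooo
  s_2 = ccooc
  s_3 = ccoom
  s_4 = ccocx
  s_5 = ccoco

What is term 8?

ccomx

Advancing 3 positions from ccoco through ccoco → ccocc → ccocm reaches term 8.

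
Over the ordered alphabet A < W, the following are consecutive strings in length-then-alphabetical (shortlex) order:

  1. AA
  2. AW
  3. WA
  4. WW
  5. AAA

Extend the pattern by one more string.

AAW

The successor of AAA increments the rightmost position that isn't already W and resets every position after it to A.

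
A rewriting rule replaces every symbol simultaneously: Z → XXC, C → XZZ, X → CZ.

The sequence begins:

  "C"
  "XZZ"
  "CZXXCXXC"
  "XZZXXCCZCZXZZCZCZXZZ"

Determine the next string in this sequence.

CZXXCXXCCZCZXZZXZZXXCXZZXXCCZXXCXXCXZZXXCXZZXXCCZXXCXXC

Applying the rule to each of the 20 symbols of XZZXXCCZCZXZZCZCZXZZ gives the pieces CZ XXC XXC CZ CZ XZZ XZZ XXC XZZ XXC CZ XXC XXC XZZ XXC XZZ XXC CZ XXC XXC, which concatenate to the answer.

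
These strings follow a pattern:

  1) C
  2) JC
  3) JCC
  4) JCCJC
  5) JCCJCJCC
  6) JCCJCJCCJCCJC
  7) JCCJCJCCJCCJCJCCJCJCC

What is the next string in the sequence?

JCCJCJCCJCCJCJCCJCJCCJCCJCJCCJCCJC

This is a Fibonacci-style word recurrence s(k) = s(k−1)·s(k−2): e.g. JC·C = JCC.
So term 8 is JCCJCJCCJCCJCJCCJCJCC·JCCJCJCCJCCJC.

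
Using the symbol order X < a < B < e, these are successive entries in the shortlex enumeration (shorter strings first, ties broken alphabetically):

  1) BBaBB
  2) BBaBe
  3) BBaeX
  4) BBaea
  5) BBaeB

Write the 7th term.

Continuing the enumeration 2 steps past BBaeB: BBaeB → BBaee → (answer).

BBBXX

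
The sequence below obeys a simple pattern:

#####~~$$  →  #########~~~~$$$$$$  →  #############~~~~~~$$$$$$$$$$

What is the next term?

#################~~~~~~~~$$$$$$$$$$$$$$

Reading off run lengths: # runs 5, 9, 13; ~ runs 2, 4, 6; $ runs 2, 6, 10 — each is linear in n (n = 1, 2, …).
At n = 4 the blocks have lengths 17, 8, 14.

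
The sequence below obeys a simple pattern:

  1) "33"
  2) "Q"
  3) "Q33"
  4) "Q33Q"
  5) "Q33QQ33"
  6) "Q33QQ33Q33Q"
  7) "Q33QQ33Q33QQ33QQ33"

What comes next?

Q33QQ33Q33QQ33QQ33Q33QQ33Q33Q

From term 3 onward, concatenate the last term with the second-to-last: Q·33 = Q33, Q33·Q = Q33Q, …
Continuing: Q33QQ33Q33QQ33QQ33 · Q33QQ33Q33Q gives term 8.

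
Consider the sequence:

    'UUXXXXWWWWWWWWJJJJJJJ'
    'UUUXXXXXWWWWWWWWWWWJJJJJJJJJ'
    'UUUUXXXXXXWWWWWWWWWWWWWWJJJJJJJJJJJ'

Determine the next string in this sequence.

Reading off run lengths: U runs 2, 3, 4; X runs 4, 5, 6; W runs 8, 11, 14; J runs 7, 9, 11 — each is linear in n, where the shown terms are n = 3, 4, 5.
At n = 6 the blocks have lengths 5, 7, 17, 13.

UUUUUXXXXXXXWWWWWWWWWWWWWWWWWJJJJJJJJJJJJJ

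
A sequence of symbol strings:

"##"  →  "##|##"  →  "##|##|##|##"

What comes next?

##|##|##|##|##|##|##|##

s(k+1) = s(k)·|·s(k) — each term doubles the last with '|' between the halves.
So the next term is two copies of ##|##|##|## with '|' between the halves.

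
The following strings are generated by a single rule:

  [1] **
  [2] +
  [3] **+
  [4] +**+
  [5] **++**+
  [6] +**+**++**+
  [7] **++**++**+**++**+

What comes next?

This is a Fibonacci-style word recurrence s(k) = s(k−2)·s(k−1): e.g. **·+ = **+.
Continuing: +**+**++**+ · **++**++**+**++**+ gives term 8.

+**+**++**+**++**++**+**++**+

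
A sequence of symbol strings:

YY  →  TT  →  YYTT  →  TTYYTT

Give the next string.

Each term (from the third on) is the two preceding terms concatenated in order: term 3 = YY·TT = YYTT.
So term 5 is YYTT·TTYYTT.

YYTTTTYYTT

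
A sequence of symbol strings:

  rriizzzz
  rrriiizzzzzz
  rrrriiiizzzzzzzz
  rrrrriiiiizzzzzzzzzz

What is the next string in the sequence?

rrrrrriiiiiizzzzzzzzzzzz

Each string has the form r^{n} i^{n} z^{2n}, where the shown terms are n = 2, 3, 4, 5.
Setting n = 6 gives 6, 6, 12 characters in each block.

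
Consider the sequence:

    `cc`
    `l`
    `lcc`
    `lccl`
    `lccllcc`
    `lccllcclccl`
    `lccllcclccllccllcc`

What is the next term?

lccllcclccllccllcclccllcclccl

Each term (from the third on) is the previous term followed by the one before it: term 3 = l·cc = lcc.
The next term joins lccllcclccllccllcc and lccllcclccl.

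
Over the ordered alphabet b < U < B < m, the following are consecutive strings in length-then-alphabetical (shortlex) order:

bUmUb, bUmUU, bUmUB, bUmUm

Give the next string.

bUmBb

Treat bUmUm as a base-4 numeral over the given alphabet and add one, carrying through any trailing m's.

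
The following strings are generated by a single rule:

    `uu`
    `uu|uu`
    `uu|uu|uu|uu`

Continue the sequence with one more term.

uu|uu|uu|uu|uu|uu|uu|uu

Every step duplicates the string with '|' between the halves.
So the next term is two copies of uu|uu|uu|uu with '|' between the halves.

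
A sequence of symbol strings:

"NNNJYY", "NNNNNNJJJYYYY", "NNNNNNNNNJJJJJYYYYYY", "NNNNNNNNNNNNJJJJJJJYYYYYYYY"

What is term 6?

Term n consists of 3n N's, followed by 2n-1 J's, followed by 2n Y's (n = 1, 2, …).
At n = 6 the blocks have lengths 18, 11, 12.

NNNNNNNNNNNNNNNNNNJJJJJJJJJJJYYYYYYYYYYYY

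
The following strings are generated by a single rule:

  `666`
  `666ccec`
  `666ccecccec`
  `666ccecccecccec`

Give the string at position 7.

Each term is the previous one with ccec appended.
From 666ccecccecccec, 3 further steps: 666ccecccecccec → 666ccecccecccecccec → 666ccecccecccecccecccec → (answer).

666ccecccecccecccecccecccec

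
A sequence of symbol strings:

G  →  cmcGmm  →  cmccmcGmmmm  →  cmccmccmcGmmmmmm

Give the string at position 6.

Every step adds cmc to the front and mm to the end of the previous string.
From cmccmccmcGmmmmmm, 2 further steps: cmccmccmcGmmmmmm → cmccmccmccmcGmmmmmmmm → (answer).

cmccmccmccmccmcGmmmmmmmmmm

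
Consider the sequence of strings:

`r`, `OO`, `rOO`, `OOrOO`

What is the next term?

This is a Fibonacci-style word recurrence s(k) = s(k−2)·s(k−1): e.g. r·OO = rOO.
Continuing: rOO · OOrOO gives term 5.

rOOOOrOO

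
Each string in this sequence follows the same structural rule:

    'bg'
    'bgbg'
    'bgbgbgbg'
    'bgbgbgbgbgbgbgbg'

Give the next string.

Each string is two copies of the previous one concatenated.
Doubling bgbgbgbgbgbgbgbg:

bgbgbgbgbgbgbgbgbgbgbgbgbgbgbgbg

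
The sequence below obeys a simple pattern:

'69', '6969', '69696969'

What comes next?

Each string is two copies of the previous one concatenated.
One more doubling of 69696969 gives the answer.

6969696969696969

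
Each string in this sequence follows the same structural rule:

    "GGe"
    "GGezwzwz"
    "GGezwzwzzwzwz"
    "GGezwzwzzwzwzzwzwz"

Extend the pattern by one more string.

The strings grow by a fixed suffix zwzwz each time.
Applying this once more to GGezwzwzzwzwzzwzwz:

GGezwzwzzwzwzzwzwzzwzwz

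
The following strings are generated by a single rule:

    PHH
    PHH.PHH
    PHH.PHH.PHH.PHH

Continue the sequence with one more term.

PHH.PHH.PHH.PHH.PHH.PHH.PHH.PHH

Each string is two copies of the previous one joined by '.'.
One more doubling of PHH.PHH.PHH.PHH gives the answer.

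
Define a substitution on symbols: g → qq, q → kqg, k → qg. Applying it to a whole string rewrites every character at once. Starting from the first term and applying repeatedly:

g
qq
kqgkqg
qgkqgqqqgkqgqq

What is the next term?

Applying the rule to each of the 14 symbols of qgkqgqqqgkqgqq gives the pieces kqg qq qg kqg qq kqg kqg kqg qq qg kqg qq kqg kqg, which concatenate to the answer.

kqgqqqgkqgqqkqgkqgkqgqqqgkqgqqkqgkqg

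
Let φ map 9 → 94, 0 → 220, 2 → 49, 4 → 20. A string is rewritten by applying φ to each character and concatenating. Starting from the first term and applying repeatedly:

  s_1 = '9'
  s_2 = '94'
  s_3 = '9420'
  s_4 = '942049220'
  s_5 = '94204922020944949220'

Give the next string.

94204922020944949220492209420209420944949220

φ(94204922020944949220) expands symbol-by-symbol to 94 20 49 220 20 94 49 49 220 49 220 94 20 20 94 20 94 49 49 220; joining the 20 pieces gives the next term.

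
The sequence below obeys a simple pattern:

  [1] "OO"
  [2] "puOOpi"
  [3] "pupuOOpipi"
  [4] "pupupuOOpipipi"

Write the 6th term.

Every step adds pu to the front and pi to the end of the previous string.
From pupupuOOpipipi, 2 further steps: pupupuOOpipipi → pupupupuOOpipipipi → (answer).

pupupupupuOOpipipipipi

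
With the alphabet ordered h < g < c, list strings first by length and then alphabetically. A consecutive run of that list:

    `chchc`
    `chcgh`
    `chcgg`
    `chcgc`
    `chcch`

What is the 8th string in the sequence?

cghhh

Stepping forward 3 times from chcch: chcch → chccg → chccc, then the target.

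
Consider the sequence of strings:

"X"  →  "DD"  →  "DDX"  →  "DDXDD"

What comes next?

DDXDDDDX

From term 3 onward, concatenate the last term with the second-to-last: DD·X = DDX, DDX·DD = DDXDD, …
So term 5 is DDXDD·DDX.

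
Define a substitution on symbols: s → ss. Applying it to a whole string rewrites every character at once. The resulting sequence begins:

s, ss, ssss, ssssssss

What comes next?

Rewriting each symbol of ssssssss: s→ss, s→ss, s→ss, s→ss, s→ss, s→ss, s→ss, s→ss, which concatenates to ss ss ss ss ss ss ss ss.

ssssssssssssssss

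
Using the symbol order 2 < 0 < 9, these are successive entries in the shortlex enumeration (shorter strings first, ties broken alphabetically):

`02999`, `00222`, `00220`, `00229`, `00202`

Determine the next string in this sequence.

00200

Treat 00202 as a base-3 numeral over the given alphabet and add one, carrying through any trailing 9's.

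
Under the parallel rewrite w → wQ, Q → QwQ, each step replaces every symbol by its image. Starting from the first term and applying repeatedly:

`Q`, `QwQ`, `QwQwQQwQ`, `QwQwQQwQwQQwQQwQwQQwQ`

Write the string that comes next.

φ(QwQwQQwQwQQwQQwQwQQwQ) expands symbol-by-symbol to QwQ wQ QwQ wQ QwQ QwQ wQ QwQ wQ QwQ QwQ wQ QwQ QwQ wQ QwQ wQ QwQ QwQ wQ QwQ; joining the 21 pieces gives the next term.

QwQwQQwQwQQwQQwQwQQwQwQQwQQwQwQQwQQwQwQQwQwQQwQQwQwQQwQ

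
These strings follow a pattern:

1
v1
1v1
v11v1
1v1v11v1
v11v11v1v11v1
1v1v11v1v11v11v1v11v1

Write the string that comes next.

v11v11v1v11v11v1v11v1v11v11v1v11v1

Each term (from the third on) is the two preceding terms concatenated in order: term 3 = 1·v1 = 1v1.
So term 8 is v11v11v1v11v1·1v1v11v1v11v11v1v11v1.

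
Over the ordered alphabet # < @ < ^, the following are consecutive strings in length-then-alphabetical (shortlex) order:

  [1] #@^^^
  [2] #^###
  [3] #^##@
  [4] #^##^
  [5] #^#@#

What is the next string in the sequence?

Treat #^#@# as a base-3 numeral over the given alphabet and add one, carrying through any trailing ^'s.

#^#@@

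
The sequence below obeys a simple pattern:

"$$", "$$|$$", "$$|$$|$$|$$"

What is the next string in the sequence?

s(k+1) = s(k)·|·s(k) — each term doubles the last with '|' between the halves.
Doubling $$|$$|$$|$$ with '|' between the halves:

$$|$$|$$|$$|$$|$$|$$|$$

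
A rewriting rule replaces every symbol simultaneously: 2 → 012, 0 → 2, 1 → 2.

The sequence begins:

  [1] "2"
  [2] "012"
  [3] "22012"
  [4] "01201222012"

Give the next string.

220122201201201222012

Rewriting each symbol of 01201222012: 0→2, 1→2, 2→012, 0→2, 1→2, 2→012, 2→012, 2→012, 0→2, 1→2, 2→012, which concatenates to 2 2 012 2 2 012 012 012 2 2 012.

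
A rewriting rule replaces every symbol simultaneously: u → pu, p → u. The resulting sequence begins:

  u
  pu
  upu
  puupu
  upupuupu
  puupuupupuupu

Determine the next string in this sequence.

Rewriting the 13 symbols of puupuupupuupu one by one yields u pu pu u pu pu u pu u pu pu u pu; concatenated:

upupuupupuupuupupuupu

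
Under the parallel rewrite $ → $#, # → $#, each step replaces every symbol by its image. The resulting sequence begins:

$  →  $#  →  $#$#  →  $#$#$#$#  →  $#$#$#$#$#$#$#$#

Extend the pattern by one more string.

Rewriting the 16 symbols of $#$#$#$#$#$#$#$# one by one yields $# $# $# $# $# $# $# $# $# $# $# $# $# $# $# $#; concatenated:

$#$#$#$#$#$#$#$#$#$#$#$#$#$#$#$#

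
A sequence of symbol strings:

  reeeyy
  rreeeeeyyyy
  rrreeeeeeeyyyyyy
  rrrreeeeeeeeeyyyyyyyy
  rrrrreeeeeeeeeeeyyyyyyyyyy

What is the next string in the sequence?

Term n consists of n r's, followed by 2n+1 e's, followed by 2n y's (n = 1, 2, …).
Setting n = 6 gives 6, 13, 12 characters in each block.

rrrrrreeeeeeeeeeeeeyyyyyyyyyyyy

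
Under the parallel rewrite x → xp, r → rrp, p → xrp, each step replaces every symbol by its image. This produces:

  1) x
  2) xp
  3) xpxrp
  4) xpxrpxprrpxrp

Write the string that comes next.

Applying the rule to each of the 13 symbols of xpxrpxprrpxrp gives the pieces xp xrp xp rrp xrp xp xrp rrp rrp xrp xp rrp xrp, which concatenate to the answer.

xpxrpxprrpxrpxpxrprrprrpxrpxprrpxrp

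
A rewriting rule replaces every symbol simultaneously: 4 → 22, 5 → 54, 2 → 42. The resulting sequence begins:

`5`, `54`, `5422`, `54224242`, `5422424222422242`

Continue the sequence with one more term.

54224242224222424242224242422242

Applying the rule to each of the 16 symbols of 5422424222422242 gives the pieces 54 22 42 42 22 42 22 42 42 42 22 42 42 42 22 42, which concatenate to the answer.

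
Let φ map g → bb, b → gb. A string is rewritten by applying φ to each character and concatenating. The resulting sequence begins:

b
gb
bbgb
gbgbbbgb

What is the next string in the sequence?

bbgbbbgbgbgbbbgb

Apply φ to gbgbbbgb symbol by symbol: g→bb, b→gb, g→bb, b→gb, b→gb, b→gb, g→bb, b→gb; joined: bb gb bb gb gb gb bb gb.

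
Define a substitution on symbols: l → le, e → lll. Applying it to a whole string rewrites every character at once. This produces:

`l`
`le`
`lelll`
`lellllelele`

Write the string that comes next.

Apply φ to lellllelele symbol by symbol: l→le, e→lll, l→le, l→le, l→le, l→le, e→lll, l→le, e→lll, l→le, e→lll; joined: le lll le le le le lll le lll le lll.

lellllelelelellllellllelll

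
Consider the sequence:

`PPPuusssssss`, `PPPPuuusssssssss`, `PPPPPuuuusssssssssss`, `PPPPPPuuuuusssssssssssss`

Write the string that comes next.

PPPPPPPuuuuuusssssssssssssss

Term n consists of n P's, followed by n-1 u's, followed by 2n+1 s's, where the shown terms are n = 3, 4, 5, 6.
Setting n = 7 gives 7, 6, 15 characters in each block.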